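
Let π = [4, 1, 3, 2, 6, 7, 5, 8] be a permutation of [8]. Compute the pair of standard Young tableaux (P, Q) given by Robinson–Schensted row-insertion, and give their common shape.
P = [1, 2, 5, 7, 8] / [3, 6] / [4];  Q = [1, 3, 5, 6, 8] / [2, 7] / [4];  common shape = (5, 2, 1)

Row-insert the values π_1, π_2, … into P one at a time, bumping the leftmost entry strictly greater than the inserted value down to the next row. The recording tableau Q records, in position (i, j), the step at which that cell was added to P.
  Insert 4 (step 1): P = [4];  Q = [1]
  Insert 1 (step 2): P = [1] / [4];  Q = [1] / [2]
  Insert 3 (step 3): P = [1, 3] / [4];  Q = [1, 3] / [2]
  Insert 2 (step 4): P = [1, 2] / [3] / [4];  Q = [1, 3] / [2] / [4]
  Insert 6 (step 5): P = [1, 2, 6] / [3] / [4];  Q = [1, 3, 5] / [2] / [4]
  Insert 7 (step 6): P = [1, 2, 6, 7] / [3] / [4];  Q = [1, 3, 5, 6] / [2] / [4]
  Insert 5 (step 7): P = [1, 2, 5, 7] / [3, 6] / [4];  Q = [1, 3, 5, 6] / [2, 7] / [4]
  Insert 8 (step 8): P = [1, 2, 5, 7, 8] / [3, 6] / [4];  Q = [1, 3, 5, 6, 8] / [2, 7] / [4]
Final shape: (5, 2, 1).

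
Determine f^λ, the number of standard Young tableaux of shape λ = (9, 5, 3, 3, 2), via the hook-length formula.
# SYT of shape (9, 5, 3, 3, 2) = 1329603660

Hook-length formula: f^λ = n! / Π hook(c), product over all cells c of the Young diagram. For λ = (9, 5, 3, 3, 2), n = 22 boxes. Hook lengths by row (left-to-right, top-to-bottom): [13, 12, 10, 7, 6, 4, 3, 2, 1]; [8, 7, 5, 2, 1]; [5, 4, 2]; [4, 3, 1]; [2, 1]. Product of hooks = 845365248000. So f^λ = 22! / 845365248000 = 1124000727777607680000 / 845365248000 = 1329603660.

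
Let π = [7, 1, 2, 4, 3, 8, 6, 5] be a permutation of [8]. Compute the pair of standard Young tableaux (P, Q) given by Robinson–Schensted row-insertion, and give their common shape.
P = [1, 2, 3, 5] / [4, 6] / [7, 8];  Q = [1, 3, 4, 6] / [2, 7] / [5, 8];  common shape = (4, 2, 2)

Row-insert the values π_1, π_2, … into P one at a time, bumping the leftmost entry strictly greater than the inserted value down to the next row. The recording tableau Q records, in position (i, j), the step at which that cell was added to P.
  Insert 7 (step 1): P = [7];  Q = [1]
  Insert 1 (step 2): P = [1] / [7];  Q = [1] / [2]
  Insert 2 (step 3): P = [1, 2] / [7];  Q = [1, 3] / [2]
  Insert 4 (step 4): P = [1, 2, 4] / [7];  Q = [1, 3, 4] / [2]
  Insert 3 (step 5): P = [1, 2, 3] / [4] / [7];  Q = [1, 3, 4] / [2] / [5]
  Insert 8 (step 6): P = [1, 2, 3, 8] / [4] / [7];  Q = [1, 3, 4, 6] / [2] / [5]
  Insert 6 (step 7): P = [1, 2, 3, 6] / [4, 8] / [7];  Q = [1, 3, 4, 6] / [2, 7] / [5]
  Insert 5 (step 8): P = [1, 2, 3, 5] / [4, 6] / [7, 8];  Q = [1, 3, 4, 6] / [2, 7] / [5, 8]
Final shape: (4, 2, 2).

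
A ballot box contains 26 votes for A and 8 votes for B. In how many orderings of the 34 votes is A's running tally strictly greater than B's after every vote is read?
Strict-lead orderings = 9612108

Total orderings of the 34 votes with 26 for A: C(34, 26) = 18156204. By the Bertrand ballot formula (Cycle Lemma / reflection principle), the number of orderings in which A is strictly ahead of B throughout is (p − q)/(p + q) · C(p + q, p) = (26 − 8)/(26 + 8) · 18156204 = 9612108.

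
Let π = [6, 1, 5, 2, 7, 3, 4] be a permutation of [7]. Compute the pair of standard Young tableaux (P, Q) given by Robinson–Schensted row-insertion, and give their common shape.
P = [1, 2, 3, 4] / [5, 7] / [6];  Q = [1, 3, 5, 7] / [2, 6] / [4];  common shape = (4, 2, 1)

Row-insert the values π_1, π_2, … into P one at a time, bumping the leftmost entry strictly greater than the inserted value down to the next row. The recording tableau Q records, in position (i, j), the step at which that cell was added to P.
  Insert 6 (step 1): P = [6];  Q = [1]
  Insert 1 (step 2): P = [1] / [6];  Q = [1] / [2]
  Insert 5 (step 3): P = [1, 5] / [6];  Q = [1, 3] / [2]
  Insert 2 (step 4): P = [1, 2] / [5] / [6];  Q = [1, 3] / [2] / [4]
  Insert 7 (step 5): P = [1, 2, 7] / [5] / [6];  Q = [1, 3, 5] / [2] / [4]
  Insert 3 (step 6): P = [1, 2, 3] / [5, 7] / [6];  Q = [1, 3, 5] / [2, 6] / [4]
  Insert 4 (step 7): P = [1, 2, 3, 4] / [5, 7] / [6];  Q = [1, 3, 5, 7] / [2, 6] / [4]
Final shape: (4, 2, 1).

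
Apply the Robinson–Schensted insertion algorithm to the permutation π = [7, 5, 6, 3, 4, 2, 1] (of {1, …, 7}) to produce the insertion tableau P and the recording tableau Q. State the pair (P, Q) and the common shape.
P = [1, 4] / [2, 6] / [3] / [5] / [7];  Q = [1, 3] / [2, 5] / [4] / [6] / [7];  common shape = (2, 2, 1, 1, 1)

Row-insert the values π_1, π_2, … into P one at a time, bumping the leftmost entry strictly greater than the inserted value down to the next row. The recording tableau Q records, in position (i, j), the step at which that cell was added to P.
  Insert 7 (step 1): P = [7];  Q = [1]
  Insert 5 (step 2): P = [5] / [7];  Q = [1] / [2]
  Insert 6 (step 3): P = [5, 6] / [7];  Q = [1, 3] / [2]
  Insert 3 (step 4): P = [3, 6] / [5] / [7];  Q = [1, 3] / [2] / [4]
  Insert 4 (step 5): P = [3, 4] / [5, 6] / [7];  Q = [1, 3] / [2, 5] / [4]
  Insert 2 (step 6): P = [2, 4] / [3, 6] / [5] / [7];  Q = [1, 3] / [2, 5] / [4] / [6]
  Insert 1 (step 7): P = [1, 4] / [2, 6] / [3] / [5] / [7];  Q = [1, 3] / [2, 5] / [4] / [6] / [7]
Final shape: (2, 2, 1, 1, 1).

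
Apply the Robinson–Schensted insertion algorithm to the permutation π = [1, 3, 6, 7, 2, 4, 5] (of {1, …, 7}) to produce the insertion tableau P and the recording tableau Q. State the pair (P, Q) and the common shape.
P = [1, 2, 4, 5] / [3, 6, 7];  Q = [1, 2, 3, 4] / [5, 6, 7];  common shape = (4, 3)

Row-insert the values π_1, π_2, … into P one at a time, bumping the leftmost entry strictly greater than the inserted value down to the next row. The recording tableau Q records, in position (i, j), the step at which that cell was added to P.
  Insert 1 (step 1): P = [1];  Q = [1]
  Insert 3 (step 2): P = [1, 3];  Q = [1, 2]
  Insert 6 (step 3): P = [1, 3, 6];  Q = [1, 2, 3]
  Insert 7 (step 4): P = [1, 3, 6, 7];  Q = [1, 2, 3, 4]
  Insert 2 (step 5): P = [1, 2, 6, 7] / [3];  Q = [1, 2, 3, 4] / [5]
  Insert 4 (step 6): P = [1, 2, 4, 7] / [3, 6];  Q = [1, 2, 3, 4] / [5, 6]
  Insert 5 (step 7): P = [1, 2, 4, 5] / [3, 6, 7];  Q = [1, 2, 3, 4] / [5, 6, 7]
Final shape: (4, 3).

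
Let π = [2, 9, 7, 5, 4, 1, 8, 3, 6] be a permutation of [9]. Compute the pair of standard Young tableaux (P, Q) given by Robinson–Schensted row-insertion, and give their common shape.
P = [1, 3, 6] / [2, 4, 8] / [5] / [7] / [9];  Q = [1, 2, 7] / [3, 8, 9] / [4] / [5] / [6];  common shape = (3, 3, 1, 1, 1)

Row-insert the values π_1, π_2, … into P one at a time, bumping the leftmost entry strictly greater than the inserted value down to the next row. The recording tableau Q records, in position (i, j), the step at which that cell was added to P.
  Insert 2 (step 1): P = [2];  Q = [1]
  Insert 9 (step 2): P = [2, 9];  Q = [1, 2]
  Insert 7 (step 3): P = [2, 7] / [9];  Q = [1, 2] / [3]
  Insert 5 (step 4): P = [2, 5] / [7] / [9];  Q = [1, 2] / [3] / [4]
  Insert 4 (step 5): P = [2, 4] / [5] / [7] / [9];  Q = [1, 2] / [3] / [4] / [5]
  Insert 1 (step 6): P = [1, 4] / [2] / [5] / [7] / [9];  Q = [1, 2] / [3] / [4] / [5] / [6]
  Insert 8 (step 7): P = [1, 4, 8] / [2] / [5] / [7] / [9];  Q = [1, 2, 7] / [3] / [4] / [5] / [6]
  Insert 3 (step 8): P = [1, 3, 8] / [2, 4] / [5] / [7] / [9];  Q = [1, 2, 7] / [3, 8] / [4] / [5] / [6]
  Insert 6 (step 9): P = [1, 3, 6] / [2, 4, 8] / [5] / [7] / [9];  Q = [1, 2, 7] / [3, 8, 9] / [4] / [5] / [6]
Final shape: (3, 3, 1, 1, 1).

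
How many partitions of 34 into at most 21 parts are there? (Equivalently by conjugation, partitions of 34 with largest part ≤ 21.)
p(34, parts ≤ 21) = 12038

Use the recurrence p(n, m) = p(n, m−1) + p(n−m, m): either the largest part is < m (count p(n, m−1)) or the largest part is exactly m (remove one copy of m, count p(n−m, m)). With p(0, ·) = 1 this gives p(34, parts ≤ 21) = 12038. (By conjugating Young diagrams, this also counts partitions of 34 into at most 21 parts.)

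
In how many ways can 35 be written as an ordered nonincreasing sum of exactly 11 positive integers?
p(35, 11 parts) = 1303

Partitions of n into exactly k parts are in bijection with partitions of n − k into at most k parts (subtract 1 from each part). So p(35, exactly 11) = p(24, parts ≤ 11). Computing via the recurrence p(m, j) = p(m, j−1) + p(m−j, j) gives 1303.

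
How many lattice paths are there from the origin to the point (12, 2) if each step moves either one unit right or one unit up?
Number of paths = 91

A monotone lattice path from (0, 0) to (12, 2) consists of 12 east steps and 2 north steps in some order, so it is determined by which 12 of the 14 steps are east. The count is C(14, 12) = 91.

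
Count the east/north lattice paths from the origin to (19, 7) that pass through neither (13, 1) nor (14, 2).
Number of paths = 621680

Inclusion–exclusion. Total paths: C(26, 19) = 657800. Through P₁: C(14, 13)·C(12, 6) = 12936. Through P₂: C(16, 14)·C(10, 5) = 30240. Since P₁ is strictly southwest of P₂, a monotone path through both must visit P₁ then P₂; paths through both = C(14, 13)·C(2, 1)·C(10, 5) = 7056. Avoid both = 657800 − 12936 − 30240 + 7056 = 621680.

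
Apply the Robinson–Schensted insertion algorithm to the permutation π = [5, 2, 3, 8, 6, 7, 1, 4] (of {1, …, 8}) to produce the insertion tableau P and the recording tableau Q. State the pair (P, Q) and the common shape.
P = [1, 3, 4, 7] / [2, 6] / [5, 8];  Q = [1, 3, 4, 6] / [2, 5] / [7, 8];  common shape = (4, 2, 2)

Row-insert the values π_1, π_2, … into P one at a time, bumping the leftmost entry strictly greater than the inserted value down to the next row. The recording tableau Q records, in position (i, j), the step at which that cell was added to P.
  Insert 5 (step 1): P = [5];  Q = [1]
  Insert 2 (step 2): P = [2] / [5];  Q = [1] / [2]
  Insert 3 (step 3): P = [2, 3] / [5];  Q = [1, 3] / [2]
  Insert 8 (step 4): P = [2, 3, 8] / [5];  Q = [1, 3, 4] / [2]
  Insert 6 (step 5): P = [2, 3, 6] / [5, 8];  Q = [1, 3, 4] / [2, 5]
  Insert 7 (step 6): P = [2, 3, 6, 7] / [5, 8];  Q = [1, 3, 4, 6] / [2, 5]
  Insert 1 (step 7): P = [1, 3, 6, 7] / [2, 8] / [5];  Q = [1, 3, 4, 6] / [2, 5] / [7]
  Insert 4 (step 8): P = [1, 3, 4, 7] / [2, 6] / [5, 8];  Q = [1, 3, 4, 6] / [2, 5] / [7, 8]
Final shape: (4, 2, 2).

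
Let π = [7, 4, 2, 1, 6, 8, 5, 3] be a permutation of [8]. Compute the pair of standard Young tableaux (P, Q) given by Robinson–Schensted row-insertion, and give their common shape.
P = [1, 3, 8] / [2, 5] / [4, 6] / [7];  Q = [1, 5, 6] / [2, 7] / [3, 8] / [4];  common shape = (3, 2, 2, 1)

Row-insert the values π_1, π_2, … into P one at a time, bumping the leftmost entry strictly greater than the inserted value down to the next row. The recording tableau Q records, in position (i, j), the step at which that cell was added to P.
  Insert 7 (step 1): P = [7];  Q = [1]
  Insert 4 (step 2): P = [4] / [7];  Q = [1] / [2]
  Insert 2 (step 3): P = [2] / [4] / [7];  Q = [1] / [2] / [3]
  Insert 1 (step 4): P = [1] / [2] / [4] / [7];  Q = [1] / [2] / [3] / [4]
  Insert 6 (step 5): P = [1, 6] / [2] / [4] / [7];  Q = [1, 5] / [2] / [3] / [4]
  Insert 8 (step 6): P = [1, 6, 8] / [2] / [4] / [7];  Q = [1, 5, 6] / [2] / [3] / [4]
  Insert 5 (step 7): P = [1, 5, 8] / [2, 6] / [4] / [7];  Q = [1, 5, 6] / [2, 7] / [3] / [4]
  Insert 3 (step 8): P = [1, 3, 8] / [2, 5] / [4, 6] / [7];  Q = [1, 5, 6] / [2, 7] / [3, 8] / [4]
Final shape: (3, 2, 2, 1).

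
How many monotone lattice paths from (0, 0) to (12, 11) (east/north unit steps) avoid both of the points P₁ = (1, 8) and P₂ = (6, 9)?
Number of paths = 1210174

Inclusion–exclusion. Total paths: C(23, 12) = 1352078. Through P₁: C(9, 1)·C(14, 11) = 3276. Through P₂: C(15, 6)·C(8, 6) = 140140. Since P₁ is strictly southwest of P₂, a monotone path through both must visit P₁ then P₂; paths through both = C(9, 1)·C(6, 5)·C(8, 6) = 1512. Avoid both = 1352078 − 3276 − 140140 + 1512 = 1210174.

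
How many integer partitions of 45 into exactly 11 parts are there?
p(45, 11 parts) = 7972

Partitions of n into exactly k parts are in bijection with partitions of n − k into at most k parts (subtract 1 from each part). So p(45, exactly 11) = p(34, parts ≤ 11). Computing via the recurrence p(m, j) = p(m, j−1) + p(m−j, j) gives 7972.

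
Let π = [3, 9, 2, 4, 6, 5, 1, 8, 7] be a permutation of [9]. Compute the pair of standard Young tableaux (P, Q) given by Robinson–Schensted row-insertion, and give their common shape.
P = [1, 4, 5, 7] / [2, 6, 8] / [3] / [9];  Q = [1, 2, 5, 8] / [3, 4, 9] / [6] / [7];  common shape = (4, 3, 1, 1)

Row-insert the values π_1, π_2, … into P one at a time, bumping the leftmost entry strictly greater than the inserted value down to the next row. The recording tableau Q records, in position (i, j), the step at which that cell was added to P.
  Insert 3 (step 1): P = [3];  Q = [1]
  Insert 9 (step 2): P = [3, 9];  Q = [1, 2]
  Insert 2 (step 3): P = [2, 9] / [3];  Q = [1, 2] / [3]
  Insert 4 (step 4): P = [2, 4] / [3, 9];  Q = [1, 2] / [3, 4]
  Insert 6 (step 5): P = [2, 4, 6] / [3, 9];  Q = [1, 2, 5] / [3, 4]
  Insert 5 (step 6): P = [2, 4, 5] / [3, 6] / [9];  Q = [1, 2, 5] / [3, 4] / [6]
  Insert 1 (step 7): P = [1, 4, 5] / [2, 6] / [3] / [9];  Q = [1, 2, 5] / [3, 4] / [6] / [7]
  Insert 8 (step 8): P = [1, 4, 5, 8] / [2, 6] / [3] / [9];  Q = [1, 2, 5, 8] / [3, 4] / [6] / [7]
  Insert 7 (step 9): P = [1, 4, 5, 7] / [2, 6, 8] / [3] / [9];  Q = [1, 2, 5, 8] / [3, 4, 9] / [6] / [7]
Final shape: (4, 3, 1, 1).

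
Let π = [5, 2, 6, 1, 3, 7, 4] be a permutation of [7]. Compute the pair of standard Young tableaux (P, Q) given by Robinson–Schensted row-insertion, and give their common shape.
P = [1, 3, 4] / [2, 6, 7] / [5];  Q = [1, 3, 6] / [2, 5, 7] / [4];  common shape = (3, 3, 1)

Row-insert the values π_1, π_2, … into P one at a time, bumping the leftmost entry strictly greater than the inserted value down to the next row. The recording tableau Q records, in position (i, j), the step at which that cell was added to P.
  Insert 5 (step 1): P = [5];  Q = [1]
  Insert 2 (step 2): P = [2] / [5];  Q = [1] / [2]
  Insert 6 (step 3): P = [2, 6] / [5];  Q = [1, 3] / [2]
  Insert 1 (step 4): P = [1, 6] / [2] / [5];  Q = [1, 3] / [2] / [4]
  Insert 3 (step 5): P = [1, 3] / [2, 6] / [5];  Q = [1, 3] / [2, 5] / [4]
  Insert 7 (step 6): P = [1, 3, 7] / [2, 6] / [5];  Q = [1, 3, 6] / [2, 5] / [4]
  Insert 4 (step 7): P = [1, 3, 4] / [2, 6, 7] / [5];  Q = [1, 3, 6] / [2, 5, 7] / [4]
Final shape: (3, 3, 1).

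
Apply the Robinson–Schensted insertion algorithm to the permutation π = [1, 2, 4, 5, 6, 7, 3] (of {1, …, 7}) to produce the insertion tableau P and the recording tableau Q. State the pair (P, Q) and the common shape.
P = [1, 2, 3, 5, 6, 7] / [4];  Q = [1, 2, 3, 4, 5, 6] / [7];  common shape = (6, 1)

Row-insert the values π_1, π_2, … into P one at a time, bumping the leftmost entry strictly greater than the inserted value down to the next row. The recording tableau Q records, in position (i, j), the step at which that cell was added to P.
  Insert 1 (step 1): P = [1];  Q = [1]
  Insert 2 (step 2): P = [1, 2];  Q = [1, 2]
  Insert 4 (step 3): P = [1, 2, 4];  Q = [1, 2, 3]
  Insert 5 (step 4): P = [1, 2, 4, 5];  Q = [1, 2, 3, 4]
  Insert 6 (step 5): P = [1, 2, 4, 5, 6];  Q = [1, 2, 3, 4, 5]
  Insert 7 (step 6): P = [1, 2, 4, 5, 6, 7];  Q = [1, 2, 3, 4, 5, 6]
  Insert 3 (step 7): P = [1, 2, 3, 5, 6, 7] / [4];  Q = [1, 2, 3, 4, 5, 6] / [7]
Final shape: (6, 1).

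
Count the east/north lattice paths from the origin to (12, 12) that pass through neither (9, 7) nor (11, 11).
Number of paths = 995852

Inclusion–exclusion. Total paths: C(24, 12) = 2704156. Through P₁: C(16, 9)·C(8, 3) = 640640. Through P₂: C(22, 11)·C(2, 1) = 1410864. Since P₁ is strictly southwest of P₂, a monotone path through both must visit P₁ then P₂; paths through both = C(16, 9)·C(6, 2)·C(2, 1) = 343200. Avoid both = 2704156 − 640640 − 1410864 + 343200 = 995852.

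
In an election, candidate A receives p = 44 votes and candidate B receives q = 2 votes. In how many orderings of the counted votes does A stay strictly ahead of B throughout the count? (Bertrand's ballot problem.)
Strict-lead orderings = 945

Total orderings of the 46 votes with 44 for A: C(46, 44) = 1035. By the Bertrand ballot formula (Cycle Lemma / reflection principle), the number of orderings in which A is strictly ahead of B throughout is (p − q)/(p + q) · C(p + q, p) = (44 − 2)/(44 + 2) · 1035 = 945.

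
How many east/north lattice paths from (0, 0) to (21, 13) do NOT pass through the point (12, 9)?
Number of paths = 717823810

Total paths from (0, 0) to (21, 13): C(34, 21) = 927983760. Paths through (12, 9): (paths (0, 0) → (12, 9)) × (paths (12, 9) → (21, 13)) = C(21, 12) · C(13, 9) = 293930 · 715 = 210159950. Avoidance count = 927983760 − 210159950 = 717823810.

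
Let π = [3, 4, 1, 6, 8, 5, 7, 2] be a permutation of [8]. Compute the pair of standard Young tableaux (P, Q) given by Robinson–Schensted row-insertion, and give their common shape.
P = [1, 2, 5, 7] / [3, 4, 8] / [6];  Q = [1, 2, 4, 5] / [3, 6, 7] / [8];  common shape = (4, 3, 1)

Row-insert the values π_1, π_2, … into P one at a time, bumping the leftmost entry strictly greater than the inserted value down to the next row. The recording tableau Q records, in position (i, j), the step at which that cell was added to P.
  Insert 3 (step 1): P = [3];  Q = [1]
  Insert 4 (step 2): P = [3, 4];  Q = [1, 2]
  Insert 1 (step 3): P = [1, 4] / [3];  Q = [1, 2] / [3]
  Insert 6 (step 4): P = [1, 4, 6] / [3];  Q = [1, 2, 4] / [3]
  Insert 8 (step 5): P = [1, 4, 6, 8] / [3];  Q = [1, 2, 4, 5] / [3]
  Insert 5 (step 6): P = [1, 4, 5, 8] / [3, 6];  Q = [1, 2, 4, 5] / [3, 6]
  Insert 7 (step 7): P = [1, 4, 5, 7] / [3, 6, 8];  Q = [1, 2, 4, 5] / [3, 6, 7]
  Insert 2 (step 8): P = [1, 2, 5, 7] / [3, 4, 8] / [6];  Q = [1, 2, 4, 5] / [3, 6, 7] / [8]
Final shape: (4, 3, 1).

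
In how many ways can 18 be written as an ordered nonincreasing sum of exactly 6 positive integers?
p(18, 6 parts) = 58

Partitions of n into exactly k parts are in bijection with partitions of n − k into at most k parts (subtract 1 from each part). So p(18, exactly 6) = p(12, parts ≤ 6). Computing via the recurrence p(m, j) = p(m, j−1) + p(m−j, j) gives 58.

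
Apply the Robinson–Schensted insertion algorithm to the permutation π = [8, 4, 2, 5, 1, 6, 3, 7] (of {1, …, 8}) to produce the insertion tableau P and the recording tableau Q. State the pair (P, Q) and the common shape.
P = [1, 3, 6, 7] / [2, 5] / [4] / [8];  Q = [1, 4, 6, 8] / [2, 7] / [3] / [5];  common shape = (4, 2, 1, 1)

Row-insert the values π_1, π_2, … into P one at a time, bumping the leftmost entry strictly greater than the inserted value down to the next row. The recording tableau Q records, in position (i, j), the step at which that cell was added to P.
  Insert 8 (step 1): P = [8];  Q = [1]
  Insert 4 (step 2): P = [4] / [8];  Q = [1] / [2]
  Insert 2 (step 3): P = [2] / [4] / [8];  Q = [1] / [2] / [3]
  Insert 5 (step 4): P = [2, 5] / [4] / [8];  Q = [1, 4] / [2] / [3]
  Insert 1 (step 5): P = [1, 5] / [2] / [4] / [8];  Q = [1, 4] / [2] / [3] / [5]
  Insert 6 (step 6): P = [1, 5, 6] / [2] / [4] / [8];  Q = [1, 4, 6] / [2] / [3] / [5]
  Insert 3 (step 7): P = [1, 3, 6] / [2, 5] / [4] / [8];  Q = [1, 4, 6] / [2, 7] / [3] / [5]
  Insert 7 (step 8): P = [1, 3, 6, 7] / [2, 5] / [4] / [8];  Q = [1, 4, 6, 8] / [2, 7] / [3] / [5]
Final shape: (4, 2, 1, 1).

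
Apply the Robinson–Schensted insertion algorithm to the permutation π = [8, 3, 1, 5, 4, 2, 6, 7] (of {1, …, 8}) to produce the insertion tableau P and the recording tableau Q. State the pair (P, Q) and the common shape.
P = [1, 2, 6, 7] / [3, 4] / [5] / [8];  Q = [1, 4, 7, 8] / [2, 5] / [3] / [6];  common shape = (4, 2, 1, 1)

Row-insert the values π_1, π_2, … into P one at a time, bumping the leftmost entry strictly greater than the inserted value down to the next row. The recording tableau Q records, in position (i, j), the step at which that cell was added to P.
  Insert 8 (step 1): P = [8];  Q = [1]
  Insert 3 (step 2): P = [3] / [8];  Q = [1] / [2]
  Insert 1 (step 3): P = [1] / [3] / [8];  Q = [1] / [2] / [3]
  Insert 5 (step 4): P = [1, 5] / [3] / [8];  Q = [1, 4] / [2] / [3]
  Insert 4 (step 5): P = [1, 4] / [3, 5] / [8];  Q = [1, 4] / [2, 5] / [3]
  Insert 2 (step 6): P = [1, 2] / [3, 4] / [5] / [8];  Q = [1, 4] / [2, 5] / [3] / [6]
  Insert 6 (step 7): P = [1, 2, 6] / [3, 4] / [5] / [8];  Q = [1, 4, 7] / [2, 5] / [3] / [6]
  Insert 7 (step 8): P = [1, 2, 6, 7] / [3, 4] / [5] / [8];  Q = [1, 4, 7, 8] / [2, 5] / [3] / [6]
Final shape: (4, 2, 1, 1).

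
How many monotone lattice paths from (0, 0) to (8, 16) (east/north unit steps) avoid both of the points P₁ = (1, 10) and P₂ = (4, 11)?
Number of paths = 550149

Inclusion–exclusion. Total paths: C(24, 8) = 735471. Through P₁: C(11, 1)·C(13, 7) = 18876. Through P₂: C(15, 4)·C(9, 4) = 171990. Since P₁ is strictly southwest of P₂, a monotone path through both must visit P₁ then P₂; paths through both = C(11, 1)·C(4, 3)·C(9, 4) = 5544. Avoid both = 735471 − 18876 − 171990 + 5544 = 550149.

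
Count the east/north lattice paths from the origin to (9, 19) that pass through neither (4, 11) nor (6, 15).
Number of paths = 3967530

Inclusion–exclusion. Total paths: C(28, 9) = 6906900. Through P₁: C(15, 4)·C(13, 5) = 1756755. Through P₂: C(21, 6)·C(7, 3) = 1899240. Since P₁ is strictly southwest of P₂, a monotone path through both must visit P₁ then P₂; paths through both = C(15, 4)·C(6, 2)·C(7, 3) = 716625. Avoid both = 6906900 − 1756755 − 1899240 + 716625 = 3967530.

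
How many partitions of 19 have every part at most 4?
p(19, parts ≤ 4) = 94

Use the recurrence p(n, m) = p(n, m−1) + p(n−m, m): either the largest part is < m (count p(n, m−1)) or the largest part is exactly m (remove one copy of m, count p(n−m, m)). With p(0, ·) = 1 this gives p(19, parts ≤ 4) = 94. (By conjugating Young diagrams, this also counts partitions of 19 into at most 4 parts.)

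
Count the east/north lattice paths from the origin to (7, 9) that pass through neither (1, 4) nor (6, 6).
Number of paths = 5854

Inclusion–exclusion. Total paths: C(16, 7) = 11440. Through P₁: C(5, 1)·C(11, 6) = 2310. Through P₂: C(12, 6)·C(4, 1) = 3696. Since P₁ is strictly southwest of P₂, a monotone path through both must visit P₁ then P₂; paths through both = C(5, 1)·C(7, 5)·C(4, 1) = 420. Avoid both = 11440 − 2310 − 3696 + 420 = 5854.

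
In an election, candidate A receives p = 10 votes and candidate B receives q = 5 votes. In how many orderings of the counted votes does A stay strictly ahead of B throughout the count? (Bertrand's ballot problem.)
Strict-lead orderings = 1001

Total orderings of the 15 votes with 10 for A: C(15, 10) = 3003. By the Bertrand ballot formula (Cycle Lemma / reflection principle), the number of orderings in which A is strictly ahead of B throughout is (p − q)/(p + q) · C(p + q, p) = (10 − 5)/(10 + 5) · 3003 = 1001.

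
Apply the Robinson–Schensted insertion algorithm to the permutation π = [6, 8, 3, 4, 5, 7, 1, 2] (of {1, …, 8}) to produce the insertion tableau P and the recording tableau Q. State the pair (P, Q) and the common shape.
P = [1, 2, 5, 7] / [3, 4] / [6, 8];  Q = [1, 2, 5, 6] / [3, 4] / [7, 8];  common shape = (4, 2, 2)

Row-insert the values π_1, π_2, … into P one at a time, bumping the leftmost entry strictly greater than the inserted value down to the next row. The recording tableau Q records, in position (i, j), the step at which that cell was added to P.
  Insert 6 (step 1): P = [6];  Q = [1]
  Insert 8 (step 2): P = [6, 8];  Q = [1, 2]
  Insert 3 (step 3): P = [3, 8] / [6];  Q = [1, 2] / [3]
  Insert 4 (step 4): P = [3, 4] / [6, 8];  Q = [1, 2] / [3, 4]
  Insert 5 (step 5): P = [3, 4, 5] / [6, 8];  Q = [1, 2, 5] / [3, 4]
  Insert 7 (step 6): P = [3, 4, 5, 7] / [6, 8];  Q = [1, 2, 5, 6] / [3, 4]
  Insert 1 (step 7): P = [1, 4, 5, 7] / [3, 8] / [6];  Q = [1, 2, 5, 6] / [3, 4] / [7]
  Insert 2 (step 8): P = [1, 2, 5, 7] / [3, 4] / [6, 8];  Q = [1, 2, 5, 6] / [3, 4] / [7, 8]
Final shape: (4, 2, 2).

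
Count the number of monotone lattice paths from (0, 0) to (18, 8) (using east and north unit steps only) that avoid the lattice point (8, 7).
Number of paths = 1491490

Total paths from (0, 0) to (18, 8): C(26, 18) = 1562275. Paths through (8, 7): (paths (0, 0) → (8, 7)) × (paths (8, 7) → (18, 8)) = C(15, 8) · C(11, 10) = 6435 · 11 = 70785. Avoidance count = 1562275 − 70785 = 1491490.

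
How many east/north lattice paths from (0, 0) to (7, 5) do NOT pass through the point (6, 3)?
Number of paths = 540

Total paths from (0, 0) to (7, 5): C(12, 7) = 792. Paths through (6, 3): (paths (0, 0) → (6, 3)) × (paths (6, 3) → (7, 5)) = C(9, 6) · C(3, 1) = 84 · 3 = 252. Avoidance count = 792 − 252 = 540.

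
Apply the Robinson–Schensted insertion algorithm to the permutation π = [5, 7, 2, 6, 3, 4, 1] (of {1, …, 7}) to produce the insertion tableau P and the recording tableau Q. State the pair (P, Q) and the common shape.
P = [1, 3, 4] / [2, 6] / [5] / [7];  Q = [1, 2, 6] / [3, 4] / [5] / [7];  common shape = (3, 2, 1, 1)

Row-insert the values π_1, π_2, … into P one at a time, bumping the leftmost entry strictly greater than the inserted value down to the next row. The recording tableau Q records, in position (i, j), the step at which that cell was added to P.
  Insert 5 (step 1): P = [5];  Q = [1]
  Insert 7 (step 2): P = [5, 7];  Q = [1, 2]
  Insert 2 (step 3): P = [2, 7] / [5];  Q = [1, 2] / [3]
  Insert 6 (step 4): P = [2, 6] / [5, 7];  Q = [1, 2] / [3, 4]
  Insert 3 (step 5): P = [2, 3] / [5, 6] / [7];  Q = [1, 2] / [3, 4] / [5]
  Insert 4 (step 6): P = [2, 3, 4] / [5, 6] / [7];  Q = [1, 2, 6] / [3, 4] / [5]
  Insert 1 (step 7): P = [1, 3, 4] / [2, 6] / [5] / [7];  Q = [1, 2, 6] / [3, 4] / [5] / [7]
Final shape: (3, 2, 1, 1).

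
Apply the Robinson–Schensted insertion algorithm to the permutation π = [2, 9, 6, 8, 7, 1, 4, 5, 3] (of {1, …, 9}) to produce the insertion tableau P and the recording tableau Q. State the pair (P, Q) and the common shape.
P = [1, 3, 5] / [2, 4, 7] / [6] / [8] / [9];  Q = [1, 2, 4] / [3, 7, 8] / [5] / [6] / [9];  common shape = (3, 3, 1, 1, 1)

Row-insert the values π_1, π_2, … into P one at a time, bumping the leftmost entry strictly greater than the inserted value down to the next row. The recording tableau Q records, in position (i, j), the step at which that cell was added to P.
  Insert 2 (step 1): P = [2];  Q = [1]
  Insert 9 (step 2): P = [2, 9];  Q = [1, 2]
  Insert 6 (step 3): P = [2, 6] / [9];  Q = [1, 2] / [3]
  Insert 8 (step 4): P = [2, 6, 8] / [9];  Q = [1, 2, 4] / [3]
  Insert 7 (step 5): P = [2, 6, 7] / [8] / [9];  Q = [1, 2, 4] / [3] / [5]
  Insert 1 (step 6): P = [1, 6, 7] / [2] / [8] / [9];  Q = [1, 2, 4] / [3] / [5] / [6]
  Insert 4 (step 7): P = [1, 4, 7] / [2, 6] / [8] / [9];  Q = [1, 2, 4] / [3, 7] / [5] / [6]
  Insert 5 (step 8): P = [1, 4, 5] / [2, 6, 7] / [8] / [9];  Q = [1, 2, 4] / [3, 7, 8] / [5] / [6]
  Insert 3 (step 9): P = [1, 3, 5] / [2, 4, 7] / [6] / [8] / [9];  Q = [1, 2, 4] / [3, 7, 8] / [5] / [6] / [9]
Final shape: (3, 3, 1, 1, 1).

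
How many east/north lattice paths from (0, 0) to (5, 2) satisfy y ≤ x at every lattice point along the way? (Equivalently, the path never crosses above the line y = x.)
Number of paths = 14

By the reflection principle (André's argument), the number of monotone paths to (5, 2) with n ≤ m that never go above y = x is C(7, 5) − C(7, 6) = 21 − 7 = 14.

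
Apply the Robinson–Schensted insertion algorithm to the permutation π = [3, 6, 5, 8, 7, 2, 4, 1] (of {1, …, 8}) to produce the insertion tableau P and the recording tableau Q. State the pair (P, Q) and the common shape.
P = [1, 4, 7] / [2, 5] / [3, 8] / [6];  Q = [1, 2, 4] / [3, 5] / [6, 7] / [8];  common shape = (3, 2, 2, 1)

Row-insert the values π_1, π_2, … into P one at a time, bumping the leftmost entry strictly greater than the inserted value down to the next row. The recording tableau Q records, in position (i, j), the step at which that cell was added to P.
  Insert 3 (step 1): P = [3];  Q = [1]
  Insert 6 (step 2): P = [3, 6];  Q = [1, 2]
  Insert 5 (step 3): P = [3, 5] / [6];  Q = [1, 2] / [3]
  Insert 8 (step 4): P = [3, 5, 8] / [6];  Q = [1, 2, 4] / [3]
  Insert 7 (step 5): P = [3, 5, 7] / [6, 8];  Q = [1, 2, 4] / [3, 5]
  Insert 2 (step 6): P = [2, 5, 7] / [3, 8] / [6];  Q = [1, 2, 4] / [3, 5] / [6]
  Insert 4 (step 7): P = [2, 4, 7] / [3, 5] / [6, 8];  Q = [1, 2, 4] / [3, 5] / [6, 7]
  Insert 1 (step 8): P = [1, 4, 7] / [2, 5] / [3, 8] / [6];  Q = [1, 2, 4] / [3, 5] / [6, 7] / [8]
Final shape: (3, 2, 2, 1).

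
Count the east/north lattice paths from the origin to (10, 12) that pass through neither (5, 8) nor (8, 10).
Number of paths = 299156

Inclusion–exclusion. Total paths: C(22, 10) = 646646. Through P₁: C(13, 5)·C(9, 5) = 162162. Through P₂: C(18, 8)·C(4, 2) = 262548. Since P₁ is strictly southwest of P₂, a monotone path through both must visit P₁ then P₂; paths through both = C(13, 5)·C(5, 3)·C(4, 2) = 77220. Avoid both = 646646 − 162162 − 262548 + 77220 = 299156.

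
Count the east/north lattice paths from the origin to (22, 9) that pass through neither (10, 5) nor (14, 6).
Number of paths = 10776690

Inclusion–exclusion. Total paths: C(31, 22) = 20160075. Through P₁: C(15, 10)·C(16, 12) = 5465460. Through P₂: C(20, 14)·C(11, 8) = 6395400. Since P₁ is strictly southwest of P₂, a monotone path through both must visit P₁ then P₂; paths through both = C(15, 10)·C(5, 4)·C(11, 8) = 2477475. Avoid both = 20160075 − 5465460 − 6395400 + 2477475 = 10776690.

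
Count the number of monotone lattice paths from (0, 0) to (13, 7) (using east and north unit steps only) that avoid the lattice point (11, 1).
Number of paths = 77184

Total paths from (0, 0) to (13, 7): C(20, 13) = 77520. Paths through (11, 1): (paths (0, 0) → (11, 1)) × (paths (11, 1) → (13, 7)) = C(12, 11) · C(8, 2) = 12 · 28 = 336. Avoidance count = 77520 − 336 = 77184.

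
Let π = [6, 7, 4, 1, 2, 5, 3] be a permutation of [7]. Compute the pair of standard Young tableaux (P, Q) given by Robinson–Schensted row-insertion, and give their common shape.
P = [1, 2, 3] / [4, 5] / [6, 7];  Q = [1, 2, 6] / [3, 5] / [4, 7];  common shape = (3, 2, 2)

Row-insert the values π_1, π_2, … into P one at a time, bumping the leftmost entry strictly greater than the inserted value down to the next row. The recording tableau Q records, in position (i, j), the step at which that cell was added to P.
  Insert 6 (step 1): P = [6];  Q = [1]
  Insert 7 (step 2): P = [6, 7];  Q = [1, 2]
  Insert 4 (step 3): P = [4, 7] / [6];  Q = [1, 2] / [3]
  Insert 1 (step 4): P = [1, 7] / [4] / [6];  Q = [1, 2] / [3] / [4]
  Insert 2 (step 5): P = [1, 2] / [4, 7] / [6];  Q = [1, 2] / [3, 5] / [4]
  Insert 5 (step 6): P = [1, 2, 5] / [4, 7] / [6];  Q = [1, 2, 6] / [3, 5] / [4]
  Insert 3 (step 7): P = [1, 2, 3] / [4, 5] / [6, 7];  Q = [1, 2, 6] / [3, 5] / [4, 7]
Final shape: (3, 2, 2).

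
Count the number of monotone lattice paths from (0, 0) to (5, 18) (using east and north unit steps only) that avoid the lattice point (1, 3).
Number of paths = 18145

Total paths from (0, 0) to (5, 18): C(23, 5) = 33649. Paths through (1, 3): (paths (0, 0) → (1, 3)) × (paths (1, 3) → (5, 18)) = C(4, 1) · C(19, 4) = 4 · 3876 = 15504. Avoidance count = 33649 − 15504 = 18145.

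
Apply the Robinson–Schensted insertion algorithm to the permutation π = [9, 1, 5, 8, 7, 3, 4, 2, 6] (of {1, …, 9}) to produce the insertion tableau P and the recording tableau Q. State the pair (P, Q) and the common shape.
P = [1, 2, 4, 6] / [3, 7] / [5] / [8] / [9];  Q = [1, 3, 4, 9] / [2, 7] / [5] / [6] / [8];  common shape = (4, 2, 1, 1, 1)

Row-insert the values π_1, π_2, … into P one at a time, bumping the leftmost entry strictly greater than the inserted value down to the next row. The recording tableau Q records, in position (i, j), the step at which that cell was added to P.
  Insert 9 (step 1): P = [9];  Q = [1]
  Insert 1 (step 2): P = [1] / [9];  Q = [1] / [2]
  Insert 5 (step 3): P = [1, 5] / [9];  Q = [1, 3] / [2]
  Insert 8 (step 4): P = [1, 5, 8] / [9];  Q = [1, 3, 4] / [2]
  Insert 7 (step 5): P = [1, 5, 7] / [8] / [9];  Q = [1, 3, 4] / [2] / [5]
  Insert 3 (step 6): P = [1, 3, 7] / [5] / [8] / [9];  Q = [1, 3, 4] / [2] / [5] / [6]
  Insert 4 (step 7): P = [1, 3, 4] / [5, 7] / [8] / [9];  Q = [1, 3, 4] / [2, 7] / [5] / [6]
  Insert 2 (step 8): P = [1, 2, 4] / [3, 7] / [5] / [8] / [9];  Q = [1, 3, 4] / [2, 7] / [5] / [6] / [8]
  Insert 6 (step 9): P = [1, 2, 4, 6] / [3, 7] / [5] / [8] / [9];  Q = [1, 3, 4, 9] / [2, 7] / [5] / [6] / [8]
Final shape: (4, 2, 1, 1, 1).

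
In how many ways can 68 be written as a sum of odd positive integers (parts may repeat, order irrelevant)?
p_odd(68) = 24576

Enumerate partitions using only odd parts via the recurrence o(n, m) = o(n, m−2) + o(n−m, m) over odd m, starting from the largest odd part ≤ n. This gives p_odd(68) = 24576. (Euler's theorem: equals the count of distinct-part partitions.)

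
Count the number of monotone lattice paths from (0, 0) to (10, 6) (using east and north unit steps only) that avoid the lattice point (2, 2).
Number of paths = 5038

Total paths from (0, 0) to (10, 6): C(16, 10) = 8008. Paths through (2, 2): (paths (0, 0) → (2, 2)) × (paths (2, 2) → (10, 6)) = C(4, 2) · C(12, 8) = 6 · 495 = 2970. Avoidance count = 8008 − 2970 = 5038.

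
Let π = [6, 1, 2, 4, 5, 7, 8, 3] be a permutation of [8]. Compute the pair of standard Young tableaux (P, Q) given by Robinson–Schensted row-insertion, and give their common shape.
P = [1, 2, 3, 5, 7, 8] / [4] / [6];  Q = [1, 3, 4, 5, 6, 7] / [2] / [8];  common shape = (6, 1, 1)

Row-insert the values π_1, π_2, … into P one at a time, bumping the leftmost entry strictly greater than the inserted value down to the next row. The recording tableau Q records, in position (i, j), the step at which that cell was added to P.
  Insert 6 (step 1): P = [6];  Q = [1]
  Insert 1 (step 2): P = [1] / [6];  Q = [1] / [2]
  Insert 2 (step 3): P = [1, 2] / [6];  Q = [1, 3] / [2]
  Insert 4 (step 4): P = [1, 2, 4] / [6];  Q = [1, 3, 4] / [2]
  Insert 5 (step 5): P = [1, 2, 4, 5] / [6];  Q = [1, 3, 4, 5] / [2]
  Insert 7 (step 6): P = [1, 2, 4, 5, 7] / [6];  Q = [1, 3, 4, 5, 6] / [2]
  Insert 8 (step 7): P = [1, 2, 4, 5, 7, 8] / [6];  Q = [1, 3, 4, 5, 6, 7] / [2]
  Insert 3 (step 8): P = [1, 2, 3, 5, 7, 8] / [4] / [6];  Q = [1, 3, 4, 5, 6, 7] / [2] / [8]
Final shape: (6, 1, 1).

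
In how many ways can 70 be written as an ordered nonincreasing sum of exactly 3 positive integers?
p(70, 3 parts) = 408

Partitions of n into exactly k parts are in bijection with partitions of n − k into at most k parts (subtract 1 from each part). So p(70, exactly 3) = p(67, parts ≤ 3). Computing via the recurrence p(m, j) = p(m, j−1) + p(m−j, j) gives 408.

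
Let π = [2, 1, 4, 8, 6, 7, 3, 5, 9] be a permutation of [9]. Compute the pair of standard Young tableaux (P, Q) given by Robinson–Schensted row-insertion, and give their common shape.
P = [1, 3, 5, 7, 9] / [2, 4, 6] / [8];  Q = [1, 3, 4, 6, 9] / [2, 5, 8] / [7];  common shape = (5, 3, 1)

Row-insert the values π_1, π_2, … into P one at a time, bumping the leftmost entry strictly greater than the inserted value down to the next row. The recording tableau Q records, in position (i, j), the step at which that cell was added to P.
  Insert 2 (step 1): P = [2];  Q = [1]
  Insert 1 (step 2): P = [1] / [2];  Q = [1] / [2]
  Insert 4 (step 3): P = [1, 4] / [2];  Q = [1, 3] / [2]
  Insert 8 (step 4): P = [1, 4, 8] / [2];  Q = [1, 3, 4] / [2]
  Insert 6 (step 5): P = [1, 4, 6] / [2, 8];  Q = [1, 3, 4] / [2, 5]
  Insert 7 (step 6): P = [1, 4, 6, 7] / [2, 8];  Q = [1, 3, 4, 6] / [2, 5]
  Insert 3 (step 7): P = [1, 3, 6, 7] / [2, 4] / [8];  Q = [1, 3, 4, 6] / [2, 5] / [7]
  Insert 5 (step 8): P = [1, 3, 5, 7] / [2, 4, 6] / [8];  Q = [1, 3, 4, 6] / [2, 5, 8] / [7]
  Insert 9 (step 9): P = [1, 3, 5, 7, 9] / [2, 4, 6] / [8];  Q = [1, 3, 4, 6, 9] / [2, 5, 8] / [7]
Final shape: (5, 3, 1).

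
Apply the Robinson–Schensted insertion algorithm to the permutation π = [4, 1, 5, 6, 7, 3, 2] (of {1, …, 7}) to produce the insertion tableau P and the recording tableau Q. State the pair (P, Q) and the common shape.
P = [1, 2, 6, 7] / [3, 5] / [4];  Q = [1, 3, 4, 5] / [2, 6] / [7];  common shape = (4, 2, 1)

Row-insert the values π_1, π_2, … into P one at a time, bumping the leftmost entry strictly greater than the inserted value down to the next row. The recording tableau Q records, in position (i, j), the step at which that cell was added to P.
  Insert 4 (step 1): P = [4];  Q = [1]
  Insert 1 (step 2): P = [1] / [4];  Q = [1] / [2]
  Insert 5 (step 3): P = [1, 5] / [4];  Q = [1, 3] / [2]
  Insert 6 (step 4): P = [1, 5, 6] / [4];  Q = [1, 3, 4] / [2]
  Insert 7 (step 5): P = [1, 5, 6, 7] / [4];  Q = [1, 3, 4, 5] / [2]
  Insert 3 (step 6): P = [1, 3, 6, 7] / [4, 5];  Q = [1, 3, 4, 5] / [2, 6]
  Insert 2 (step 7): P = [1, 2, 6, 7] / [3, 5] / [4];  Q = [1, 3, 4, 5] / [2, 6] / [7]
Final shape: (4, 2, 1).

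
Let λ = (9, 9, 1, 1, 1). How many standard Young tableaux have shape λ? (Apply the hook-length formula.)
# SYT of shape (9, 9, 1, 1, 1) = 3730650

Hook-length formula: f^λ = n! / Π hook(c), product over all cells c of the Young diagram. For λ = (9, 9, 1, 1, 1), n = 21 boxes. Hook lengths by row (left-to-right, top-to-bottom): [13, 9, 8, 7, 6, 5, 4, 3, 2]; [12, 8, 7, 6, 5, 4, 3, 2, 1]; [3]; [2]; [1]. Product of hooks = 13694917017600. So f^λ = 21! / 13694917017600 = 51090942171709440000 / 13694917017600 = 3730650.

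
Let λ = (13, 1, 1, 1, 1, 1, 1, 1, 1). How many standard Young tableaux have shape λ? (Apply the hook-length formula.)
# SYT of shape (13, 1, 1, 1, 1, 1, 1, 1, 1) = 125970

Hook-length formula: f^λ = n! / Π hook(c), product over all cells c of the Young diagram. For λ = (13, 1, 1, 1, 1, 1, 1, 1, 1), n = 21 boxes. Hook lengths by row (left-to-right, top-to-bottom): [21, 12, 11, 10, 9, 8, 7, 6, 5, 4, 3, 2, 1]; [8]; [7]; [6]; [5]; [4]; [3]; [2]; [1]. Product of hooks = 405580234752000. So f^λ = 21! / 405580234752000 = 51090942171709440000 / 405580234752000 = 125970.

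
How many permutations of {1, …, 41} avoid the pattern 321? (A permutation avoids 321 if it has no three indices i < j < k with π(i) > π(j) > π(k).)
C_41 = 10113918591637898134020

These 321-avoiding permutations are counted by the Catalan number C_n = (1/(n + 1)) · C(2n, n). For n = 41: C_41 = (1/42) · C(82, 41) = 424784580848791721628840/42 = 10113918591637898134020.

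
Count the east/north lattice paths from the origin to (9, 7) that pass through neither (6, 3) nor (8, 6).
Number of paths = 4174

Inclusion–exclusion. Total paths: C(16, 9) = 11440. Through P₁: C(9, 6)·C(7, 3) = 2940. Through P₂: C(14, 8)·C(2, 1) = 6006. Since P₁ is strictly southwest of P₂, a monotone path through both must visit P₁ then P₂; paths through both = C(9, 6)·C(5, 2)·C(2, 1) = 1680. Avoid both = 11440 − 2940 − 6006 + 1680 = 4174.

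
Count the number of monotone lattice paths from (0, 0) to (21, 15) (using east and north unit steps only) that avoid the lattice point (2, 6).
Number of paths = 5374509360

Total paths from (0, 0) to (21, 15): C(36, 21) = 5567902560. Paths through (2, 6): (paths (0, 0) → (2, 6)) × (paths (2, 6) → (21, 15)) = C(8, 2) · C(28, 19) = 28 · 6906900 = 193393200. Avoidance count = 5567902560 − 193393200 = 5374509360.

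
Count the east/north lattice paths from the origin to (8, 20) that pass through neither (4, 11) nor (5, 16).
Number of paths = 1706565

Inclusion–exclusion. Total paths: C(28, 8) = 3108105. Through P₁: C(15, 4)·C(13, 4) = 975975. Through P₂: C(21, 5)·C(7, 3) = 712215. Since P₁ is strictly southwest of P₂, a monotone path through both must visit P₁ then P₂; paths through both = C(15, 4)·C(6, 1)·C(7, 3) = 286650. Avoid both = 3108105 − 975975 − 712215 + 286650 = 1706565.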